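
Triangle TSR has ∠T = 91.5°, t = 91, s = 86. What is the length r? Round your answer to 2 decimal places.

27.58

Law of sines: sin S = s·sin T/t ≈ 0.94473.
Since t ≥ s, only the acute value applies: ∠S ≈ 70.86°.
Then ∠R = 180° − ∠T − ∠S ≈ 17.64°.
Law of sines gives r = t·sin R/sin T ≈ 27.583.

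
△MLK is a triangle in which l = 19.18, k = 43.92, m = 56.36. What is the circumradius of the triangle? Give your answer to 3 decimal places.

By the law of cosines, cos M = (l² + k² − m²) / (2·l·k) ≈ -0.52210, so ∠M ≈ 121.47°.
Circumradius = m/(2 sin M) ≈ 33.041.

R ≈ 33.041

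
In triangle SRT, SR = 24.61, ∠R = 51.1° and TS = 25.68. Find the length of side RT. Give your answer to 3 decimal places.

Law of sines: sin T = SR·sin R/TS ≈ 0.74582.
Since TS ≥ SR, only the acute value applies: ∠T ≈ 48.23°.
Then ∠S = 180° − ∠R − ∠T ≈ 80.67°.
Law of sines gives RT = TS·sin S/sin R ≈ 32.561.

32.561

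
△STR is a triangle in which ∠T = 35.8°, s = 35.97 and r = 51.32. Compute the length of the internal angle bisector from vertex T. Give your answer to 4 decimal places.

t_T ≈ 40.2480

By the law of cosines, t² = r² + s² − 2·r·s·cos T = 933.17, so t ≈ 30.548.
The bisector from T has length 2·r·s·cos(∠T/2)/(r+s) ≈ 40.248.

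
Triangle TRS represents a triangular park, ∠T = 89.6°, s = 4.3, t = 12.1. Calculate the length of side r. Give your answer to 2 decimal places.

Law of sines: sin S = s·sin T/t ≈ 0.35536.
Since t ≥ s, only the acute value applies: ∠S ≈ 20.82°.
Then ∠R = 180° − ∠T − ∠S ≈ 69.58°.
Law of sines gives r = t·sin R/sin T ≈ 11.34.

11.34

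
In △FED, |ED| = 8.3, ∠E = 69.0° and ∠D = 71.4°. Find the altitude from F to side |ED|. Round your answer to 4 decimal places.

h_F ≈ 11.5214

The third angle is ∠F = 180° − ∠E − ∠D = 39.60°.
Law of sines: |DF| = |ED|·sin E/sin F ≈ 12.156.
Law of sines: |FE| = |ED|·sin D/sin F ≈ 12.341.
Area = ½·|ED|·|DF|·sin D ≈ 47.814.
The altitude from F has length 2·area/|ED| ≈ 11.521.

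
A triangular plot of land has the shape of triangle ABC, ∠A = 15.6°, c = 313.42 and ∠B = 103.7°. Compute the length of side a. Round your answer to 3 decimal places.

The third angle is ∠C = 180° − ∠A − ∠B = 60.70°.
Law of sines: a = c·sin A/sin C ≈ 96.649.

96.649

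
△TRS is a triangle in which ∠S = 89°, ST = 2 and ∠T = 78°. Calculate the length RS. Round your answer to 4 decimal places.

8.6965

The third angle is ∠R = 180° − ∠S − ∠T = 13.00°.
Law of sines: RS = ST·sin T/sin R ≈ 8.6965.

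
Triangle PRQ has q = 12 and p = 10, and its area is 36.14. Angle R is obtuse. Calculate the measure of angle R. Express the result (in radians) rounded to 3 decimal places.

∠R ≈ 2.495 rad

From area = ½·q·p·sin R, we get sin R = 2·area/(q·p) ≈ 0.60233.
Taking the obtuse solution, ∠R ≈ 2.495 rad.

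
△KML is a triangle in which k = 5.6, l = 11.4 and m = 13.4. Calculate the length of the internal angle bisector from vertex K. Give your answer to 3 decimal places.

By the law of cosines, cos K = (m² + l² − k²) / (2·m·l) ≈ 0.91045, so ∠K ≈ 24.43°.
The bisector from K has length 2·m·l·cos(∠K/2)/(m+l) ≈ 12.04.

t_K ≈ 12.040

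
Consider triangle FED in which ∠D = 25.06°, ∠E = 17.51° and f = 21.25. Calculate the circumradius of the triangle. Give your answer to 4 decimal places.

The third angle is ∠F = 180° − ∠E − ∠D = 137.43°.
Law of sines: e = f·sin E/sin F ≈ 9.451.
Law of sines: d = f·sin D/sin F ≈ 13.305.
Circumradius = f/(2 sin F) ≈ 15.706.

R ≈ 15.7061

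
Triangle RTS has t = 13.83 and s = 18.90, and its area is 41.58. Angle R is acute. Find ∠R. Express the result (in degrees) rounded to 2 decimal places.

From area = ½·t·s·sin R, we get sin R = 2·area/(t·s) ≈ 0.31815.
Taking the acute solution, ∠R ≈ 18.55°.

∠R ≈ 18.55°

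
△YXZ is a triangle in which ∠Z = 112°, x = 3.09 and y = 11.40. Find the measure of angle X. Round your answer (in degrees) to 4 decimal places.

12.8520

By the law of cosines, z² = y² + x² − 2·y·x·cos Z = 165.9, so z ≈ 12.88.
Law of cosines again: cos X = (z² + y² − x²)/(2·z·y) ≈ 0.97495, so ∠X ≈ 12.85°.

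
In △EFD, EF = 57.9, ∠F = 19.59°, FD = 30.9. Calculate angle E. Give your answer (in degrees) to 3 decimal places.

∠E ≈ 19.793°

By the law of cosines, DE² = EF² + FD² − 2·EF·FD·cos F = 936.12, so DE ≈ 30.596.
Law of cosines again: cos E = (DE² + EF² − FD²)/(2·DE·EF) ≈ 0.94092, so ∠E ≈ 19.79°.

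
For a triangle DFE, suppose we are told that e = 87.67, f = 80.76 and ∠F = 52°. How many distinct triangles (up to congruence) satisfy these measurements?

2

e·sin F = 87.67·sin(52°) ≈ 69.08.
Since e sin F < f < e (69.08 < 80.76 < 87.67), two triangles exist.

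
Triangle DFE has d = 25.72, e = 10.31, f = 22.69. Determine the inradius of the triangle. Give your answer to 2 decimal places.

3.97

Semiperimeter s = (25.72 + 22.69 + 10.31)/2 = 29.36.
Heron's formula: area = √(29.36·3.64·6.67·19.05) ≈ 116.53.
Inradius = area/s = 116.53/29.36 ≈ 3.969.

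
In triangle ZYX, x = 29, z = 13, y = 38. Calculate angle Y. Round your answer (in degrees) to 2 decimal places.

By the law of cosines, cos Y = (x² + z² − y²) / (2·x·z) ≈ -0.57560, so ∠Y ≈ 125.14°.

125.14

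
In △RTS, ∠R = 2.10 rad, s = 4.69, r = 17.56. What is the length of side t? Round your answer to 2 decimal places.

Law of sines: sin S = s·sin R/r ≈ 0.23055.
Since r ≥ s, only the acute value applies: ∠S ≈ 0.233 rad.
Then ∠T = π − ∠R − ∠S ≈ 0.809 rad.
Law of sines gives t = r·sin T/sin R ≈ 14.719.

14.72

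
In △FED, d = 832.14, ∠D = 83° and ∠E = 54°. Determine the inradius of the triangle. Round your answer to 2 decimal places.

r ≈ 184.87

The third angle is ∠F = 180° − ∠E − ∠D = 43.00°.
Law of sines: f = d·sin F/sin D ≈ 571.78.
Law of sines: e = d·sin E/sin D ≈ 678.27.
Area = ½·d·f·sin E ≈ 1.9247e+05.
Semiperimeter s = (571.78+678.27+832.14)/2 = 1041.1.
Inradius = area/s = 1.9247e+05/1041.1 ≈ 184.87.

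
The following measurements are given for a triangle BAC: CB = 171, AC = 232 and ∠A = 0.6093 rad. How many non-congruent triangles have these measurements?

AC·sin A = 232·sin(0.6093 rad) ≈ 132.8.
Since AC sin A < CB < AC (132.8 < 171 < 232), two triangles exist.

2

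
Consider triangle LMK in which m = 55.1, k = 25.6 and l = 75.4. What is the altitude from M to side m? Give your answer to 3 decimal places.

Semiperimeter s = (75.4 + 55.1 + 25.6)/2 = 78.05.
Heron's formula: area = √(78.05·2.65·22.95·52.45) ≈ 498.97.
The altitude from M has length 2·area/m ≈ 18.111.

h_M ≈ 18.111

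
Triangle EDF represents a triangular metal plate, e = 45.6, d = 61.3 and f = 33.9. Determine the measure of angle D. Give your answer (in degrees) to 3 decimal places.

By the law of cosines, cos D = (f² + e² − d²) / (2·f·e) ≈ -0.17114, so ∠D ≈ 99.85°.

99.854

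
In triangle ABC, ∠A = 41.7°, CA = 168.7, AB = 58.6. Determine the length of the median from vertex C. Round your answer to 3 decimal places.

m_C ≈ 148.112

By the law of cosines, BC² = CA² + AB² − 2·CA·AB·cos A = 17131, so BC ≈ 130.89.
Median from C: ½√(2·BC² + 2·CA² − AB²) ≈ 148.11.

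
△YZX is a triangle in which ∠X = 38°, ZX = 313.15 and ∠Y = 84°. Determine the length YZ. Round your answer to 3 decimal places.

The third angle is ∠Z = 180° − ∠X − ∠Y = 58.00°.
Law of sines: YZ = ZX·sin X/sin Y ≈ 193.86.

193.856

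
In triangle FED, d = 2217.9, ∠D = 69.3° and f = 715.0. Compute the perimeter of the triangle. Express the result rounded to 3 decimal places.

5300.281

Law of sines: sin F = f·sin D/d ≈ 0.30157.
Since d ≥ f, only the acute value applies: ∠F ≈ 17.55°.
Then ∠E = 180° − ∠D − ∠F ≈ 93.15°.
Law of sines gives e = d·sin E/sin D ≈ 2367.4.
Semiperimeter s = (715+2367.4+2217.9)/2 = 2650.1.
Perimeter = 715 + 2367.4 + 2217.9 = 5300.3.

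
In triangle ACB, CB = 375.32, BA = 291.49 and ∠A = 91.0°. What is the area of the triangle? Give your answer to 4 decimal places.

Law of sines: sin C = BA·sin A/CB ≈ 0.77653.
Since CB ≥ BA, only the acute value applies: ∠C ≈ 50.94°.
Then ∠B = 180° − ∠A − ∠C ≈ 38.06°.
Law of sines gives AC = CB·sin B/sin A ≈ 231.4.
Area = ½·CB·BA·sin B ≈ 33720.

area ≈ 33719.7528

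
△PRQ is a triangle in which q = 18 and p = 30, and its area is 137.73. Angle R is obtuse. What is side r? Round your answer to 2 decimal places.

46.40

From area = ½·q·p·sin R, we get sin R = 2·area/(q·p) ≈ 0.51011.
Taking the obtuse solution, ∠R ≈ 149.33°.
Law of cosines then gives r ≈ 46.4.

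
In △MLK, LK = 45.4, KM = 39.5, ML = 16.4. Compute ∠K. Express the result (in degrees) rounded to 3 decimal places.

By the law of cosines, cos K = (LK² + KM² − ML²) / (2·LK·KM) ≈ 0.93472, so ∠K ≈ 20.82°.

∠K ≈ 20.818°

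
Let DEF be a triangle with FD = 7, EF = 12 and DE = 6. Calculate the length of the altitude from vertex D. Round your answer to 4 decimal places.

Semiperimeter s = (12 + 7 + 6)/2 = 12.5.
Heron's formula: area = √(12.5·0.5·5.5·6.5) ≈ 14.948.
The altitude from D has length 2·area/EF ≈ 2.4913.

2.4913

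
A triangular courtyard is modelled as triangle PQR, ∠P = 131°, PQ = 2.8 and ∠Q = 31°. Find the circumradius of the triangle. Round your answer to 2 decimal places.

4.53

The third angle is ∠R = 180° − ∠P − ∠Q = 18.00°.
Law of sines: QR = PQ·sin P/sin R ≈ 6.8384.
Law of sines: RP = PQ·sin Q/sin R ≈ 4.6668.
Circumradius = PQ/(2 sin R) ≈ 4.5305.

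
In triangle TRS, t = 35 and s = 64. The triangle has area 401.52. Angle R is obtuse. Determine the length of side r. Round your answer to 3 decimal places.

From area = ½·s·t·sin R, we get sin R = 2·area/(s·t) ≈ 0.35850.
Taking the obtuse solution, ∠R ≈ 158.99°.
Law of cosines then gives r ≈ 97.484.

97.484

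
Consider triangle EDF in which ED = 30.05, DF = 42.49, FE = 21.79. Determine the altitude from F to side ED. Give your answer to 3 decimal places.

h_F ≈ 20.596

Semiperimeter s = (42.49 + 21.79 + 30.05)/2 = 47.165.
Heron's formula: area = √(47.165·4.675·25.375·17.115) ≈ 309.45.
The altitude from F has length 2·area/ED ≈ 20.596.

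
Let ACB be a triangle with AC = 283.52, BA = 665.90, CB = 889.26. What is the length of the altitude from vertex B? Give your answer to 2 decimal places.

470.90

Semiperimeter s = (889.26 + 665.9 + 283.52)/2 = 919.34.
Heron's formula: area = √(919.34·30.08·253.44·635.82) ≈ 66755.
The altitude from B has length 2·area/AC ≈ 470.9.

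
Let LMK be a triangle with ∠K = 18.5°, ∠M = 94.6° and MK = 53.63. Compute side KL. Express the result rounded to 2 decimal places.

The third angle is ∠L = 180° − ∠M − ∠K = 66.90°.
Law of sines: KL = MK·sin M/sin L ≈ 58.117.

58.12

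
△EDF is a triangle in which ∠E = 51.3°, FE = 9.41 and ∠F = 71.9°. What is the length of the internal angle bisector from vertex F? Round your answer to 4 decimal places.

The third angle is ∠D = 180° − ∠F − ∠E = 56.80°.
Law of sines: DF = FE·sin E/sin D ≈ 8.7765.
Law of sines: ED = FE·sin F/sin D ≈ 10.689.
The bisector from F has length 2·DF·FE·cos(∠F/2)/(DF+FE) ≈ 7.3523.

t_F ≈ 7.3523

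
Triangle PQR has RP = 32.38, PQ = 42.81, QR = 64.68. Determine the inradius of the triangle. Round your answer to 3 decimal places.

Semiperimeter s = (64.68 + 32.38 + 42.81)/2 = 69.935.
Heron's formula: area = √(69.935·5.255·37.555·27.125) ≈ 611.86.
Inradius = area/s = 611.86/69.935 ≈ 8.749.

r ≈ 8.749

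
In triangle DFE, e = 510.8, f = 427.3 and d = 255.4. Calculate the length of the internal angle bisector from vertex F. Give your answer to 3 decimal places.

299.806

By the law of cosines, cos F = (e² + d² − f²) / (2·e·d) ≈ 0.55022, so ∠F ≈ 56.62°.
The bisector from F has length 2·e·d·cos(∠F/2)/(e+d) ≈ 299.81.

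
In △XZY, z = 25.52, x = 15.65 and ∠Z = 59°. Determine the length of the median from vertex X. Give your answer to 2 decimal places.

26.60

Law of sines: sin X = x·sin Z/z ≈ 0.52565.
Since z ≥ x, only the acute value applies: ∠X ≈ 31.71°.
Then ∠Y = 180° − ∠Z − ∠X ≈ 89.29°.
Law of sines gives y = z·sin Y/sin Z ≈ 29.77.
Median from X: ½√(2·z² + 2·y² − x²) ≈ 26.6.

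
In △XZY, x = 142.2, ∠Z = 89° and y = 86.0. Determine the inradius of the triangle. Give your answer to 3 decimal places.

r ≈ 31.105

By the law of cosines, z² = y² + x² − 2·y·x·cos Z = 27190, so z ≈ 164.89.
Area = ½·y·x·sin Z ≈ 6113.7.
Semiperimeter s = (142.2+164.89+86)/2 = 196.55.
Inradius = area/s = 6113.7/196.55 ≈ 31.105.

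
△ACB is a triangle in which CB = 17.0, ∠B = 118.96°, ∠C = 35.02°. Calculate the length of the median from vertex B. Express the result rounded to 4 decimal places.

m_B ≈ 10.2157

The third angle is ∠A = 180° − ∠C − ∠B = 26.02°.
Law of sines: BA = CB·sin C/sin A ≈ 22.238.
Law of sines: AC = CB·sin B/sin A ≈ 33.907.
Median from B: ½√(2·CB² + 2·BA² − AC²) ≈ 10.216.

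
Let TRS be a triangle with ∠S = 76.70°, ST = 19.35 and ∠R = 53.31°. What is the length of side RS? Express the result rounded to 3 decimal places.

The third angle is ∠T = 180° − ∠R − ∠S = 49.99°.
Law of sines: RS = ST·sin T/sin R ≈ 18.483.

18.483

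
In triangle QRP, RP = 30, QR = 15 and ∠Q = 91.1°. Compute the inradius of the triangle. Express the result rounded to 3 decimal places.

5.451

Law of sines: sin P = QR·sin Q/RP ≈ 0.49991.
Since RP ≥ QR, only the acute value applies: ∠P ≈ 29.99°.
Then ∠R = 180° − ∠Q − ∠P ≈ 58.91°.
Law of sines gives PQ = RP·sin R/sin Q ≈ 25.694.
Area = ½·RP·QR·sin R ≈ 192.67.
Semiperimeter s = (30+25.694+15)/2 = 35.347.
Inradius = area/s = 192.67/35.347 ≈ 5.4509.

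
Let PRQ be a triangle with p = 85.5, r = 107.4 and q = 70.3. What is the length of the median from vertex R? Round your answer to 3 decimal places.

56.943

Median from R: ½√(2·q² + 2·p² − r²) ≈ 56.943.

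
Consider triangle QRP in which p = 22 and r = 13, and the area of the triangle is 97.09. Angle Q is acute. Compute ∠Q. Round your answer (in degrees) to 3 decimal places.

∠Q ≈ 42.762°

From area = ½·r·p·sin Q, we get sin Q = 2·area/(r·p) ≈ 0.67895.
Taking the acute solution, ∠Q ≈ 42.76°.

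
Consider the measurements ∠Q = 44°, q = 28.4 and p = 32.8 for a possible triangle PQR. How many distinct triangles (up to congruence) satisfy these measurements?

p·sin Q = 32.8·sin(44°) ≈ 22.78.
Since p sin Q < q < p (22.78 < 28.4 < 32.8), two triangles exist.

2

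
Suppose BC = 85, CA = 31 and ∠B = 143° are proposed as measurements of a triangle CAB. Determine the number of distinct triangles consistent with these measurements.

BC·sin B = 85·sin(143°) ≈ 51.15.
Since ∠B is not acute, a triangle exists only if CA > BC; here CA ≤ BC, so there is no triangle.

0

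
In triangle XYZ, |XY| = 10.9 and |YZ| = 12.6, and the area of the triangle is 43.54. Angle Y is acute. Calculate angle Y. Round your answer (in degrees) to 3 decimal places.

∠Y ≈ 39.349°

From area = ½·|XY|·|YZ|·sin Y, we get sin Y = 2·area/(|XY|·|YZ|) ≈ 0.63405.
Taking the acute solution, ∠Y ≈ 39.35°.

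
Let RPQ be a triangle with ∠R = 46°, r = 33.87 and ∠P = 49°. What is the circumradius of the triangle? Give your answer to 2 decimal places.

23.54

The third angle is ∠Q = 180° − ∠R − ∠P = 85.00°.
Law of sines: p = r·sin P/sin R ≈ 35.535.
Law of sines: q = r·sin Q/sin R ≈ 46.906.
Circumradius = r/(2 sin R) ≈ 23.542.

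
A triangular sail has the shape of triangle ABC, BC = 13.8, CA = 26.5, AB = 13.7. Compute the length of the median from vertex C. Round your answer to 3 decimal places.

m_C ≈ 19.986

Median from C: ½√(2·BC² + 2·CA² − AB²) ≈ 19.986.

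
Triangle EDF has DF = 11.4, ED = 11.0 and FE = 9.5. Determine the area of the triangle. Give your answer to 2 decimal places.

Semiperimeter s = (11.4 + 9.5 + 11)/2 = 15.95.
Heron's formula: area = √(15.95·4.55·6.45·4.95) ≈ 48.136.

area ≈ 48.14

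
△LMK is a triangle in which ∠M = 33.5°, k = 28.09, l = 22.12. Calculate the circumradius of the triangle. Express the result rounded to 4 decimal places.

14.0946

By the law of cosines, m² = k² + l² − 2·k·l·cos M = 242.07, so m ≈ 15.559.
Area = ½·k·l·sin M ≈ 171.47.
Circumradius = m/(2 sin M) ≈ 14.095.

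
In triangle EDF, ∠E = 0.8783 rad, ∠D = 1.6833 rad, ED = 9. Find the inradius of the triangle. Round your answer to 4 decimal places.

r ≈ 2.9780

The third angle is ∠F = π − ∠E − ∠D = 0.5800 rad.
Law of sines: DF = ED·sin E/sin F ≈ 12.64.
Law of sines: FE = ED·sin D/sin F ≈ 16.319.
Area = ½·ED·DF·sin D ≈ 56.52.
Semiperimeter s = (12.64+16.319+9)/2 = 18.979.
Inradius = area/s = 56.52/18.979 ≈ 2.978.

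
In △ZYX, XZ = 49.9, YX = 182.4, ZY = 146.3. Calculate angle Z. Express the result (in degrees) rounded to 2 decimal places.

129.95

By the law of cosines, cos Z = (XZ² + ZY² − YX²) / (2·XZ·ZY) ≈ -0.64216, so ∠Z ≈ 129.95°.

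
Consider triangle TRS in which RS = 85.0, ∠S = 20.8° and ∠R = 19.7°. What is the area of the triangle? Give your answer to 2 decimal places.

area ≈ 665.85

The third angle is ∠T = 180° − ∠R − ∠S = 139.50°.
Law of sines: ST = RS·sin R/sin T ≈ 44.119.
Law of sines: TR = RS·sin S/sin T ≈ 46.477.
Area = ½·RS·ST·sin S ≈ 665.85.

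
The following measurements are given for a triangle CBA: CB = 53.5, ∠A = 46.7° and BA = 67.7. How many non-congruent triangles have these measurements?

2

BA·sin A = 67.7·sin(46.7°) ≈ 49.27.
Since BA sin A < CB < BA (49.27 < 53.5 < 67.7), two triangles exist.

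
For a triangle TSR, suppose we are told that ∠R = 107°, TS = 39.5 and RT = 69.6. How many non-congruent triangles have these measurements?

RT·sin R = 69.6·sin(107°) ≈ 66.56.
Since ∠R is not acute, a triangle exists only if TS > RT; here TS ≤ RT, so there is no triangle.

0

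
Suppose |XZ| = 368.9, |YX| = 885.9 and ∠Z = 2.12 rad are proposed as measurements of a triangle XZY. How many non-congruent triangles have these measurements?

|XZ|·sin Z = 368.9·sin(2.12 rad) ≈ 314.6.
Since ∠Z is not acute, a triangle exists only if |YX| > |XZ|; here |YX| > |XZ|, so there is exactly one triangle.

1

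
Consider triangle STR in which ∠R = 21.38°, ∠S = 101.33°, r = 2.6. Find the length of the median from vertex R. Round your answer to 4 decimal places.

The third angle is ∠T = 180° − ∠R − ∠S = 57.29°.
Law of sines: s = r·sin S/sin R ≈ 6.9931.
Law of sines: t = r·sin T/sin R ≈ 6.001.
Median from R: ½√(2·s² + 2·t² − r²) ≈ 6.3849.

m_R ≈ 6.3849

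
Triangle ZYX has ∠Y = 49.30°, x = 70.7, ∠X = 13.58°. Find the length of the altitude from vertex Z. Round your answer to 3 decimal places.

The third angle is ∠Z = 180° − ∠Y − ∠X = 117.12°.
Law of sines: z = x·sin Z/sin X ≈ 268.
Law of sines: y = x·sin Y/sin X ≈ 228.28.
Area = ½·x·z·sin Y ≈ 7182.4.
The altitude from Z has length 2·area/z ≈ 53.6.

h_Z ≈ 53.600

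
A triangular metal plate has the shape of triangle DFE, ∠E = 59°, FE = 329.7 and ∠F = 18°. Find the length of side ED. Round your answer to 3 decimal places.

104.563

The third angle is ∠D = 180° − ∠F − ∠E = 103.00°.
Law of sines: ED = FE·sin F/sin D ≈ 104.56.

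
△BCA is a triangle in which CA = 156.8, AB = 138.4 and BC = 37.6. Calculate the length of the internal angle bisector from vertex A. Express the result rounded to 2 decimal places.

146.11

By the law of cosines, cos A = (CA² + AB² − BC²) / (2·CA·AB) ≈ 0.97523, so ∠A ≈ 0.2231 rad.
The bisector from A has length 2·CA·AB·cos(∠A/2)/(CA+AB) ≈ 146.11.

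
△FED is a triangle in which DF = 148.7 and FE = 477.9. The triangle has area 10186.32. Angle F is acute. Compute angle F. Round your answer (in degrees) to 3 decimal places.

∠F ≈ 16.659°

From area = ½·DF·FE·sin F, we get sin F = 2·area/(DF·FE) ≈ 0.28668.
Taking the acute solution, ∠F ≈ 16.66°.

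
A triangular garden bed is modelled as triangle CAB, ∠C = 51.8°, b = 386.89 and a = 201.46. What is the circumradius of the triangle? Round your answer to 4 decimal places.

By the law of cosines, c² = a² + b² − 2·a·b·cos C = 93869, so c ≈ 306.38.
Area = ½·a·b·sin C ≈ 30626.
Circumradius = c/(2 sin C) ≈ 194.93.

R ≈ 194.9340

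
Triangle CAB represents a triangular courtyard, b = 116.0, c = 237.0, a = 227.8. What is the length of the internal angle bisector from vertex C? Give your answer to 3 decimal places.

117.760

By the law of cosines, cos C = (a² + b² − c²) / (2·a·b) ≈ 0.17370, so ∠C ≈ 80.00°.
The bisector from C has length 2·a·b·cos(∠C/2)/(a+b) ≈ 117.76.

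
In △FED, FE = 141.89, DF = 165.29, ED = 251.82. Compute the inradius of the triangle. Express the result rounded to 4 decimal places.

Semiperimeter s = (251.82 + 165.29 + 141.89)/2 = 279.5.
Heron's formula: area = √(279.5·27.68·114.21·137.61) ≈ 11027.
Inradius = area/s = 11027/279.5 ≈ 39.452.

r ≈ 39.4520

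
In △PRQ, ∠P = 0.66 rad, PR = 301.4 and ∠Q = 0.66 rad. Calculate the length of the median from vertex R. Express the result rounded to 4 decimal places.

The third angle is ∠R = π − ∠Q − ∠P = 1.822 rad.
Law of sines: RQ = PR·sin P/sin Q ≈ 301.4.
Law of sines: QP = PR·sin R/sin Q ≈ 476.21.
Median from R: ½√(2·PR² + 2·RQ² − QP²) ≈ 184.79.

m_R ≈ 184.7934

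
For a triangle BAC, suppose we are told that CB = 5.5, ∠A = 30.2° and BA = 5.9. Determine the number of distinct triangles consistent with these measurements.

BA·sin A = 5.9·sin(30.2°) ≈ 2.968.
Since BA sin A < CB < BA (2.968 < 5.5 < 5.9), two triangles exist.

2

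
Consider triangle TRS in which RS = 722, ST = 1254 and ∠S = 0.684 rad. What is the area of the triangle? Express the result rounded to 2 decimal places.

Area = ½·RS·ST·sin S ≈ 2.8606e+05.

area ≈ 286056.56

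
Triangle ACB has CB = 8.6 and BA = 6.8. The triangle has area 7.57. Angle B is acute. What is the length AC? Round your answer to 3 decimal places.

2.688

From area = ½·CB·BA·sin B, we get sin B = 2·area/(CB·BA) ≈ 0.25889.
Taking the acute solution, ∠B ≈ 15.00°.
Law of cosines then gives AC ≈ 2.6884.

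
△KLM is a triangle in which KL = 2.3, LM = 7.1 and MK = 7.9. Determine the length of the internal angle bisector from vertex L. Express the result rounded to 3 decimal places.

2.190

By the law of cosines, cos L = (KL² + LM² − MK²) / (2·KL·LM) ≈ -0.20545, so ∠L ≈ 101.86°.
The bisector from L has length 2·KL·LM·cos(∠L/2)/(KL+LM) ≈ 2.1899.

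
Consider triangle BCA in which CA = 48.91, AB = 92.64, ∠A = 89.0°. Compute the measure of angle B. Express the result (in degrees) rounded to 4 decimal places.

∠B ≈ 28.0481°

By the law of cosines, BC² = CA² + AB² − 2·CA·AB·cos A = 10816, so BC ≈ 104.
Law of cosines again: cos B = (AB² + BC² − CA²)/(2·AB·BC) ≈ 0.88255, so ∠B ≈ 28.05°.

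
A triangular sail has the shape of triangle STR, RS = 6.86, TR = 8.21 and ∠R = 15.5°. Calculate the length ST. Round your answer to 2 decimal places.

2.43

By the law of cosines, ST² = TR² + RS² − 2·TR·RS·cos R = 5.9192, so ST ≈ 2.4329.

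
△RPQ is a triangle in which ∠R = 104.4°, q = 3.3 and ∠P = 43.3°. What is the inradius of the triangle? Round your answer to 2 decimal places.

The third angle is ∠Q = 180° − ∠R − ∠P = 32.30°.
Law of sines: r = q·sin R/sin Q ≈ 5.9817.
Law of sines: p = q·sin P/sin Q ≈ 4.2354.
Area = ½·q·r·sin P ≈ 6.7689.
Semiperimeter s = (5.9817+4.2354+3.3)/2 = 6.7585.
Inradius = area/s = 6.7689/6.7585 ≈ 1.0015.

1.00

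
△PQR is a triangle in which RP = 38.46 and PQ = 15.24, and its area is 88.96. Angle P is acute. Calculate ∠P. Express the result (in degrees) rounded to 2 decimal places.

From area = ½·RP·PQ·sin P, we get sin P = 2·area/(RP·PQ) ≈ 0.30355.
Taking the acute solution, ∠P ≈ 17.67°.

∠P ≈ 17.67°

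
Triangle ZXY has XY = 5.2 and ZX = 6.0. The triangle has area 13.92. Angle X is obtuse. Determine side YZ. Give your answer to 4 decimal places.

From area = ½·ZX·XY·sin X, we get sin X = 2·area/(ZX·XY) ≈ 0.89231.
Taking the obtuse solution, ∠X ≈ 116.84°.
Law of cosines then gives YZ ≈ 9.5503.

9.5503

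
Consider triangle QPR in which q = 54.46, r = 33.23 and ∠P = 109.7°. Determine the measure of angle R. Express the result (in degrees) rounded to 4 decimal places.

By the law of cosines, p² = r² + q² − 2·r·q·cos P = 5290.2, so p ≈ 72.734.
Law of cosines again: cos R = (q² + p² − r²)/(2·q·p) ≈ 0.90277, so ∠R ≈ 25.48°.

∠R ≈ 25.4759°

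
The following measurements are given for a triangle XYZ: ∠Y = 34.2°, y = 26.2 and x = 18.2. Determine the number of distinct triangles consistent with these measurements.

1

x·sin Y = 18.2·sin(34.2°) ≈ 10.23.
Since y ≥ x, exactly one triangle exists.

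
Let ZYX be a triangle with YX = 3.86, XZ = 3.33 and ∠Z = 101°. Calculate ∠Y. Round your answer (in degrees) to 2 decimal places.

57.87

Law of sines: sin Y = XZ·sin Z/YX ≈ 0.84684.
Since YX ≥ XZ, only the acute value applies: ∠Y ≈ 57.87°.
Then ∠X = 180° − ∠Z − ∠Y ≈ 21.13°.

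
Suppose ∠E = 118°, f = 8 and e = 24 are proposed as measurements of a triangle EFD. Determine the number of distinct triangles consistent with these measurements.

1

f·sin E = 8·sin(118°) ≈ 7.064.
Since ∠E is not acute, a triangle exists only if e > f; here e > f, so there is exactly one triangle.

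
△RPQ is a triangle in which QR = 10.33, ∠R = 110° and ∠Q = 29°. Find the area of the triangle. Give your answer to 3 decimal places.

The third angle is ∠P = 180° − ∠Q − ∠R = 41.00°.
Law of sines: PQ = QR·sin R/sin P ≈ 14.796.
Law of sines: RP = QR·sin Q/sin P ≈ 7.6336.
Area = ½·QR·PQ·sin Q ≈ 37.05.

area ≈ 37.050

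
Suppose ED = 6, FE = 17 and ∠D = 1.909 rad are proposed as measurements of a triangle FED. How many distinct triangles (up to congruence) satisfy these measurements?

ED·sin D = 6·sin(1.909 rad) ≈ 5.66.
Since ∠D is not acute, a triangle exists only if FE > ED; here FE > ED, so there is exactly one triangle.

1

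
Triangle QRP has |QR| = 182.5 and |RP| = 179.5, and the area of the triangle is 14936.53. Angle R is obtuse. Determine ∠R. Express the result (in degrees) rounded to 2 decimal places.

From area = ½·|QR|·|RP|·sin R, we get sin R = 2·area/(|QR|·|RP|) ≈ 0.91191.
Taking the obtuse solution, ∠R ≈ 114.23°.

∠R ≈ 114.23°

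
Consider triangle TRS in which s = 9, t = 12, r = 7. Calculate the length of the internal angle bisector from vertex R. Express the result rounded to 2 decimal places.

9.80

By the law of cosines, cos R = (s² + t² − r²) / (2·s·t) ≈ 0.81481, so ∠R ≈ 35.43°.
The bisector from R has length 2·s·t·cos(∠R/2)/(s+t) ≈ 9.798.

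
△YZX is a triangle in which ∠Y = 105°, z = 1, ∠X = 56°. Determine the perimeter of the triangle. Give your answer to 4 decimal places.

The third angle is ∠Z = 180° − ∠X − ∠Y = 19.00°.
Law of sines: y = z·sin Y/sin Z ≈ 2.9669.
Law of sines: x = z·sin X/sin Z ≈ 2.5464.
Semiperimeter s = (2.9669+1+2.5464)/2 = 3.2567.
Perimeter = 2.9669 + 1 + 2.5464 = 6.5133.

perimeter ≈ 6.5133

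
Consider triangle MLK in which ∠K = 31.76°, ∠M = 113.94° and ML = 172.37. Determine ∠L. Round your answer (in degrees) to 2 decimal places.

The third angle is ∠L = 180° − ∠K − ∠M = 34.30°.

∠L ≈ 34.30°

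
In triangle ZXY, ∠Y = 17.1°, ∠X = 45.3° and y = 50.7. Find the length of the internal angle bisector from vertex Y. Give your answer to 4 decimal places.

t_Y ≈ 134.5093

The third angle is ∠Z = 180° − ∠X − ∠Y = 117.60°.
Law of sines: z = y·sin Z/sin Y ≈ 152.8.
Law of sines: x = y·sin X/sin Y ≈ 122.56.
The bisector from Y has length 2·z·x·cos(∠Y/2)/(z+x) ≈ 134.51.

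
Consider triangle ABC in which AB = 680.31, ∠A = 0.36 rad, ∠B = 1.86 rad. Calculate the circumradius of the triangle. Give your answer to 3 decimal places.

427.027

The third angle is ∠C = π − ∠A − ∠B = 0.922 rad.
Law of sines: BC = AB·sin A/sin C ≈ 300.86.
Law of sines: CA = AB·sin B/sin C ≈ 818.59.
Circumradius = AB/(2 sin C) ≈ 427.03.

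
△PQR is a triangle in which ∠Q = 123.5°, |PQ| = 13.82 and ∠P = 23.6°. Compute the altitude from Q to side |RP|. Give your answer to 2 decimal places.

h_Q ≈ 5.53

The third angle is ∠R = 180° − ∠P − ∠Q = 32.90°.
Law of sines: |QR| = |PQ|·sin P/sin R ≈ 10.186.
Law of sines: |RP| = |PQ|·sin Q/sin R ≈ 21.217.
Area = ½·|PQ|·|QR|·sin Q ≈ 58.694.
The altitude from Q has length 2·area/|RP| ≈ 5.5328.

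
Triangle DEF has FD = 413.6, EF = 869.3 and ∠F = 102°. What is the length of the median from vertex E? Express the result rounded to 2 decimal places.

m_E ≈ 934.45

By the law of cosines, DE² = EF² + FD² − 2·EF·FD·cos F = 1.0763e+06, so DE ≈ 1037.4.
Median from E: ½√(2·DE² + 2·EF² − FD²) ≈ 934.45.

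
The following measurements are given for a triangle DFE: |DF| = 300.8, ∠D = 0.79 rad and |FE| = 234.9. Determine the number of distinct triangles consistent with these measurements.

2

|DF|·sin D = 300.8·sin(0.79 rad) ≈ 213.7.
Since |DF| sin D < |FE| < |DF| (213.7 < 234.9 < 300.8), two triangles exist.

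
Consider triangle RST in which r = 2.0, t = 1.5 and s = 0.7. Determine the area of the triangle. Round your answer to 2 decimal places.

0.42

Semiperimeter p = (2 + 0.7 + 1.5)/2 = 2.1.
Heron's formula: area = √(2.1·0.1·1.4·0.6) ≈ 0.42.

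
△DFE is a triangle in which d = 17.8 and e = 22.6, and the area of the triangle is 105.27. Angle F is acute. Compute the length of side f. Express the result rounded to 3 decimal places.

11.918

From area = ½·e·d·sin F, we get sin F = 2·area/(e·d) ≈ 0.52337.
Taking the acute solution, ∠F ≈ 31.56°.
Law of cosines then gives f ≈ 11.918.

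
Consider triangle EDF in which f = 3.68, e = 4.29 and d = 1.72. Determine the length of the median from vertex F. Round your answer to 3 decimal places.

Median from F: ½√(2·e² + 2·d² − f²) ≈ 2.701.

m_F ≈ 2.701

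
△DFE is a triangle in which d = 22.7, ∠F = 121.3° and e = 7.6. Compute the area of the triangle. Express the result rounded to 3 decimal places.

area ≈ 73.706

Area = ½·e·d·sin F ≈ 73.706.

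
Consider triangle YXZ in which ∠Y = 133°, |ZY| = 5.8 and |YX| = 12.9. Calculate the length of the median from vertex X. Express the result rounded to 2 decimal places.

By the law of cosines, |XZ|² = |ZY|² + |YX|² − 2·|ZY|·|YX|·cos Y = 302.1, so |XZ| ≈ 17.381.
Median from X: ½√(2·|YX|² + 2·|XZ|² − |ZY|²) ≈ 15.028.

m_X ≈ 15.03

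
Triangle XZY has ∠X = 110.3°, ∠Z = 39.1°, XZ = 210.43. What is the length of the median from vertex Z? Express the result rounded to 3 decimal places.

The third angle is ∠Y = 180° − ∠X − ∠Z = 30.60°.
Law of sines: ZY = XZ·sin X/sin Y ≈ 387.71.
Law of sines: YX = XZ·sin Z/sin Y ≈ 260.71.
Median from Z: ½√(2·XZ² + 2·ZY² − YX²) ≈ 283.38.

m_Z ≈ 283.385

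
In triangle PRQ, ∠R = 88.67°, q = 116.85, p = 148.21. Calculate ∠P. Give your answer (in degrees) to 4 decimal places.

By the law of cosines, r² = q² + p² − 2·q·p·cos R = 34816, so r ≈ 186.59.
Law of cosines again: cos P = (r² + q² − p²)/(2·r·q) ≈ 0.60780, so ∠P ≈ 52.57°.

∠P ≈ 52.5694°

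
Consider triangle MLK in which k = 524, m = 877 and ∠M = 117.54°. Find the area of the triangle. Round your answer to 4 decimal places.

area ≈ 116511.3774

Law of sines: sin K = k·sin M/m ≈ 0.52979.
Since m ≥ k, only the acute value applies: ∠K ≈ 31.99°.
Then ∠L = 180° − ∠M − ∠K ≈ 30.47°.
Law of sines gives l = m·sin L/sin M ≈ 501.53.
Area = ½·m·k·sin L ≈ 1.1651e+05.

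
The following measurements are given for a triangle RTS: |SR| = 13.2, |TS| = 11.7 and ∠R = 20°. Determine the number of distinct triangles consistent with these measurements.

|SR|·sin R = 13.2·sin(20°) ≈ 4.515.
Since |SR| sin R < |TS| < |SR| (4.515 < 11.7 < 13.2), two triangles exist.

2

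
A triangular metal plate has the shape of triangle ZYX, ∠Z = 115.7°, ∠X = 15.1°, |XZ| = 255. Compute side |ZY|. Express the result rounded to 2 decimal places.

87.75

The third angle is ∠Y = 180° − ∠X − ∠Z = 49.20°.
Law of sines: |ZY| = |XZ|·sin X/sin Y ≈ 87.753.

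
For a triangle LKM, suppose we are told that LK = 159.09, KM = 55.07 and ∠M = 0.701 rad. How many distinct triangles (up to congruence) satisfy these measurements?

KM·sin M = 55.07·sin(0.701 rad) ≈ 35.52.
Since LK ≥ KM, exactly one triangle exists.

1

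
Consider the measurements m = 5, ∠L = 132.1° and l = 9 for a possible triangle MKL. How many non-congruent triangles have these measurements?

1

m·sin L = 5·sin(132.1°) ≈ 3.71.
Since ∠L is not acute, a triangle exists only if l > m; here l > m, so there is exactly one triangle.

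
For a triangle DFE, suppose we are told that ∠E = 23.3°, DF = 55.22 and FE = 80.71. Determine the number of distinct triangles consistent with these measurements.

2

FE·sin E = 80.71·sin(23.3°) ≈ 31.92.
Since FE sin E < DF < FE (31.92 < 55.22 < 80.71), two triangles exist.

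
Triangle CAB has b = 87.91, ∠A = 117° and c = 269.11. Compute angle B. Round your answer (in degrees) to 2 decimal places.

14.22

By the law of cosines, a² = b² + c² − 2·b·c·cos A = 1.0163e+05, so a ≈ 318.79.
Law of cosines again: cos B = (c² + a² − b²)/(2·c·a) ≈ 0.96935, so ∠B ≈ 14.22°.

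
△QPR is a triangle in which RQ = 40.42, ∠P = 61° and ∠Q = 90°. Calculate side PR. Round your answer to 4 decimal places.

46.2144

The third angle is ∠R = 180° − ∠Q − ∠P = 29.00°.
Law of sines: PR = RQ·sin Q/sin P ≈ 46.214.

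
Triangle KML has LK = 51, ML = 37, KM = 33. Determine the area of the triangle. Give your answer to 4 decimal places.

area ≈ 609.4524

Semiperimeter s = (37 + 51 + 33)/2 = 60.5.
Heron's formula: area = √(60.5·23.5·9.5·27.5) ≈ 609.45.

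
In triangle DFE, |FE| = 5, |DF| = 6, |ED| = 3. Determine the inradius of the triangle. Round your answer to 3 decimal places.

Semiperimeter s = (5 + 3 + 6)/2 = 7.
Heron's formula: area = √(7·2·4·1) ≈ 7.4833.
Inradius = area/s = 7.4833/7 ≈ 1.069.

r ≈ 1.069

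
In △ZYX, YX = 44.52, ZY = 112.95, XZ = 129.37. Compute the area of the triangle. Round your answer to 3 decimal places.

Semiperimeter s = (44.52 + 129.37 + 112.95)/2 = 143.42.
Heron's formula: area = √(143.42·98.9·14.05·30.47) ≈ 2464.2.

area ≈ 2464.208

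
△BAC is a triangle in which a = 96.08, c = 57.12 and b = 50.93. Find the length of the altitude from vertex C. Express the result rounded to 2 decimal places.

41.49

Semiperimeter s = (50.93 + 96.08 + 57.12)/2 = 102.06.
Heron's formula: area = √(102.06·51.135·5.985·44.945) ≈ 1184.9.
The altitude from C has length 2·area/c ≈ 41.487.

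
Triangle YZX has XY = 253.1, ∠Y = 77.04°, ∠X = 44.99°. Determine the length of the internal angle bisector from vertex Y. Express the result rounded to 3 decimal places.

180.092

The third angle is ∠Z = 180° − ∠X − ∠Y = 57.97°.
Law of sines: ZX = XY·sin Y/sin Z ≈ 290.94.
Law of sines: YZ = XY·sin X/sin Z ≈ 211.07.
The bisector from Y has length 2·XY·YZ·cos(∠Y/2)/(XY+YZ) ≈ 180.09.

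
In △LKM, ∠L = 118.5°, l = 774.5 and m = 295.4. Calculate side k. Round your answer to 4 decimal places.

588.7436

Law of sines: sin M = m·sin L/l ≈ 0.33519.
Since l ≥ m, only the acute value applies: ∠M ≈ 19.58°.
Then ∠K = 180° − ∠L − ∠M ≈ 41.92°.
Law of sines gives k = l·sin K/sin L ≈ 588.74.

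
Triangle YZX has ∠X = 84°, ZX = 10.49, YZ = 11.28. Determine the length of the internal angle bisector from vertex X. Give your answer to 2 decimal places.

5.29

Law of sines: sin Y = ZX·sin X/YZ ≈ 0.92487.
Since YZ ≥ ZX, only the acute value applies: ∠Y ≈ 67.65°.
Then ∠Z = 180° − ∠X − ∠Y ≈ 28.35°.
Law of sines gives XY = YZ·sin Z/sin X ≈ 5.3861.
The bisector from X has length 2·ZX·XY·cos(∠X/2)/(ZX+XY) ≈ 5.2894.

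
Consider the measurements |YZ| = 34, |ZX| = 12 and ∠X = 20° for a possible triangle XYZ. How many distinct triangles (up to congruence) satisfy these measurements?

|ZX|·sin X = 12·sin(20°) ≈ 4.104.
Since |YZ| ≥ |ZX|, exactly one triangle exists.

1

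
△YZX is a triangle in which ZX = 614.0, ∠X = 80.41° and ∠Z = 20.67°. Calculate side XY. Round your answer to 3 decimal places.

The third angle is ∠Y = 180° − ∠Z − ∠X = 78.92°.
Law of sines: XY = ZX·sin Z/sin Y ≈ 220.85.

220.849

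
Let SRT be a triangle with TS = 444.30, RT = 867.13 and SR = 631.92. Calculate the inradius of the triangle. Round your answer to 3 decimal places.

Semiperimeter s = (867.13 + 444.3 + 631.92)/2 = 971.67.
Heron's formula: area = √(971.67·104.54·527.38·339.75) ≈ 1.3491e+05.
Inradius = area/s = 1.3491e+05/971.67 ≈ 138.85.

138.846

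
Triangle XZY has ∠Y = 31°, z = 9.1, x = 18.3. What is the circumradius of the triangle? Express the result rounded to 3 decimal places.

By the law of cosines, y² = x² + z² − 2·x·z·cos Y = 132.21, so y ≈ 11.498.
Area = ½·x·z·sin Y ≈ 42.885.
Circumradius = y/(2 sin Y) ≈ 11.163.

R ≈ 11.163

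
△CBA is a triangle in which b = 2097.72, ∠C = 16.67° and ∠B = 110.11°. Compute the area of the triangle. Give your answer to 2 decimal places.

area ≈ 538334.54

The third angle is ∠A = 180° − ∠C − ∠B = 53.22°.
Law of sines: c = b·sin C/sin B ≈ 640.82.
Law of sines: a = b·sin A/sin B ≈ 1789.2.
Area = ½·b·c·sin A ≈ 5.3833e+05.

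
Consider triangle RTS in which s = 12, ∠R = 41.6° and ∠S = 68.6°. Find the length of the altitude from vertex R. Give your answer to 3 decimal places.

11.262

The third angle is ∠T = 180° − ∠S − ∠R = 69.80°.
Law of sines: r = s·sin R/sin S ≈ 8.5571.
Law of sines: t = s·sin T/sin S ≈ 12.096.
Area = ½·s·r·sin T ≈ 48.185.
The altitude from R has length 2·area/r ≈ 11.262.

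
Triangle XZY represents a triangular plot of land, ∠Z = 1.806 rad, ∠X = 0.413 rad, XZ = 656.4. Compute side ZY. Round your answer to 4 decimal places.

330.4842

The third angle is ∠Y = π − ∠X − ∠Z = 0.923 rad.
Law of sines: ZY = XZ·sin X/sin Y ≈ 330.48.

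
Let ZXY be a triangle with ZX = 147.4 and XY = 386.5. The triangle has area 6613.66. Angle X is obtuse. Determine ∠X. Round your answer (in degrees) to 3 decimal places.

∠X ≈ 166.575°

From area = ½·ZX·XY·sin X, we get sin X = 2·area/(ZX·XY) ≈ 0.23218.
Taking the obtuse solution, ∠X ≈ 166.57°.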